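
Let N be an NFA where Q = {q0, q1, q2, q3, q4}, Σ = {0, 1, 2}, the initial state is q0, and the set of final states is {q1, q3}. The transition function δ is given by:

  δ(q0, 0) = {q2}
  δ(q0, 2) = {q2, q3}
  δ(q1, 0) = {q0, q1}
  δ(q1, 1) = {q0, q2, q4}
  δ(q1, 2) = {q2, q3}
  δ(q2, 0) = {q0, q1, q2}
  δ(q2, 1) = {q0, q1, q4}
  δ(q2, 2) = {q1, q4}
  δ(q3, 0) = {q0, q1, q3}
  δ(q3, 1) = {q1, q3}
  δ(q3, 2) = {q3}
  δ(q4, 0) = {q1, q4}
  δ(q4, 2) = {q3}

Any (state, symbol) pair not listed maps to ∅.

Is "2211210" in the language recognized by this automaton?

Yes

Start in {q0}.
Read '2': {q0} → {q2, q3}.
Read '2': {q2, q3} → {q1, q3, q4}.
Read '1': {q1, q3, q4} → {q0, q1, q2, q3, q4}.
Read '1': {q0, q1, q2, q3, q4} → {q0, q1, q2, q3, q4}.
Read '2': {q0, q1, q2, q3, q4} → {q1, q2, q3, q4}.
Read '1': {q1, q2, q3, q4} → {q0, q1, q2, q3, q4}.
Read '0': {q0, q1, q2, q3, q4} → {q0, q1, q2, q3, q4}.
The final set {q0, q1, q2, q3, q4} contains the accepting states q1, q3.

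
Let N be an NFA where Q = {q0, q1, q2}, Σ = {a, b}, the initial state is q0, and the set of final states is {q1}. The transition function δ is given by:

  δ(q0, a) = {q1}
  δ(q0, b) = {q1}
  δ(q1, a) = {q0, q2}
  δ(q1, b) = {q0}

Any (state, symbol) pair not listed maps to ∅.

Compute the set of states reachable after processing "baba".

{q0, q2}

Start in {q0}.
Read 'b': q0→{q1}; now {q1}.
Read 'a': q1→{q0, q2}; now {q0, q2}.
Read 'b': q0→{q1}, q2→∅; now {q1}.
Read 'a': q1→{q0, q2}; now {q0, q2}.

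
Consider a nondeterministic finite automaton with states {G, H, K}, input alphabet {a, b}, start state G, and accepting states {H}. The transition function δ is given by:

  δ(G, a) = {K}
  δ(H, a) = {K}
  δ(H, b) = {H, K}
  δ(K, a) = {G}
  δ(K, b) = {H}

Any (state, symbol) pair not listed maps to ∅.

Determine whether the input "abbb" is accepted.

Start in {G}.
Read 'a': G→{K}; now {K}.
Read 'b': K→{H}; now {H}.
Read 'b': H→{H, K}; now {H, K}.
Read 'b': H→{H, K}, K→{H}; now {H, K}.
The final set {H, K} contains the accepting state H.

Yes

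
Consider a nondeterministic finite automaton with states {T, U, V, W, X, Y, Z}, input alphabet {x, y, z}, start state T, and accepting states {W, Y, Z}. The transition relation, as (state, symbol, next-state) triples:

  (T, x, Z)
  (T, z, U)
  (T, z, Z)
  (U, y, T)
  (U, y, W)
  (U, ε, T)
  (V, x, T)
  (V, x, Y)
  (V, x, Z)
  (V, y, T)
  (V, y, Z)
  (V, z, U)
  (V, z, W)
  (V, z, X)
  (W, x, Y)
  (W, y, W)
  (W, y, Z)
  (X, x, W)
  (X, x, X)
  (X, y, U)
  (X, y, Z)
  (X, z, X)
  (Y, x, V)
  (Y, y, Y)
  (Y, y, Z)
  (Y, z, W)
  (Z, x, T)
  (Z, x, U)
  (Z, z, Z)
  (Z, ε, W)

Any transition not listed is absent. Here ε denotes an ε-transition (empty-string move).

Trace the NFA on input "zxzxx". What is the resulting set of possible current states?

{T, U, V, W, Y, Z}

Start in {T}.
Read 'z': {T} → {T, U, W, Z}.
Read 'x': {T, U, W, Z} → {T, U, W, Y, Z}.
Read 'z': {T, U, W, Y, Z} → {T, U, W, Z}.
Read 'x': {T, U, W, Z} → {T, U, W, Y, Z}.
Read 'x': {T, U, W, Y, Z} → {T, U, V, W, Y, Z}.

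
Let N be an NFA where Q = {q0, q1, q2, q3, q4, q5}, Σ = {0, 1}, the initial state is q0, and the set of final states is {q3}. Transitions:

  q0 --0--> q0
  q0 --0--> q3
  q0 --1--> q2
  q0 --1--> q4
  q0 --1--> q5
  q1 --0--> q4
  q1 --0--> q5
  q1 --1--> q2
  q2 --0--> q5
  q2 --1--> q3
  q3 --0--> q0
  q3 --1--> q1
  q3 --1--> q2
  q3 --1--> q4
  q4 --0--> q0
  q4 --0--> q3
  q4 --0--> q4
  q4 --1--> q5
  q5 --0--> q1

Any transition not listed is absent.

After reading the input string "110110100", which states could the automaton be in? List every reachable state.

Start in {q0}.
Read '1': {q0} → {q2, q4, q5}.
Read '1': {q2, q4, q5} → {q3, q5}.
Read '0': {q3, q5} → {q0, q1}.
Read '1': {q0, q1} → {q2, q4, q5}.
Read '1': {q2, q4, q5} → {q3, q5}.
Read '0': {q3, q5} → {q0, q1}.
Read '1': {q0, q1} → {q2, q4, q5}.
Read '0': {q2, q4, q5} → {q0, q1, q3, q4, q5}.
Read '0': {q0, q1, q3, q4, q5} → {q0, q1, q3, q4, q5}.

{q0, q1, q3, q4, q5}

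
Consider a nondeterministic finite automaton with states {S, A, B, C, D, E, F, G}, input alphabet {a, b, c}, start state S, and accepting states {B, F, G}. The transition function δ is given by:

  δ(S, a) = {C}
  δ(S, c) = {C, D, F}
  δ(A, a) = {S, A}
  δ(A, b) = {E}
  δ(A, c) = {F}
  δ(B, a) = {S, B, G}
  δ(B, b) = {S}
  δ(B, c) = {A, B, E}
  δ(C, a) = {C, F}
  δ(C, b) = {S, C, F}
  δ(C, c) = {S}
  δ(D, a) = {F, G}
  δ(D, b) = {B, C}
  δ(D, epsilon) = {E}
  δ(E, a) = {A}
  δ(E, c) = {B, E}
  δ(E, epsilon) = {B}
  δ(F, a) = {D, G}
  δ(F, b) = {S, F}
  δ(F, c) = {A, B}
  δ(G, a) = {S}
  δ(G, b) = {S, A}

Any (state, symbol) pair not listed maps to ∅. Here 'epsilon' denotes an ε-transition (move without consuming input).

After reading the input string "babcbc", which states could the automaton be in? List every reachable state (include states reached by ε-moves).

∅

Start in {S}.
Read 'b': S→∅; now ∅.
The set is empty and remains empty for the remaining 5 symbols.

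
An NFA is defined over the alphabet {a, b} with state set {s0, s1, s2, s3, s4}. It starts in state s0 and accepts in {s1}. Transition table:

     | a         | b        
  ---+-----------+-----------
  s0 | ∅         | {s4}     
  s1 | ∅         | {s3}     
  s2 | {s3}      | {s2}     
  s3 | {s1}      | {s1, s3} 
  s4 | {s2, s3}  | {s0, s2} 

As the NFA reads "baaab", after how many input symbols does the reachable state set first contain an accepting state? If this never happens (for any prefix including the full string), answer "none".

3

Start in {s0}.
Read 'b': {s0} → {s4}.
Read 'a': {s4} → {s2, s3}.
Read 'a': {s2, s3} → {s1, s3}.
None of the earlier sets intersect F, but {s1, s3} does.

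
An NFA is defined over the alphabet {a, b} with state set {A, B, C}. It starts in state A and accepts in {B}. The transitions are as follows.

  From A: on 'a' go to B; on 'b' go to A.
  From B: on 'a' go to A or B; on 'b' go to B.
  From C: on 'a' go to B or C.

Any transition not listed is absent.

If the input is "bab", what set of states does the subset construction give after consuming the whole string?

{B}

Start in {A}.
Read 'b': A→{A}; now {A}.
Read 'a': A→{B}; now {B}.
Read 'b': B→{B}; now {B}.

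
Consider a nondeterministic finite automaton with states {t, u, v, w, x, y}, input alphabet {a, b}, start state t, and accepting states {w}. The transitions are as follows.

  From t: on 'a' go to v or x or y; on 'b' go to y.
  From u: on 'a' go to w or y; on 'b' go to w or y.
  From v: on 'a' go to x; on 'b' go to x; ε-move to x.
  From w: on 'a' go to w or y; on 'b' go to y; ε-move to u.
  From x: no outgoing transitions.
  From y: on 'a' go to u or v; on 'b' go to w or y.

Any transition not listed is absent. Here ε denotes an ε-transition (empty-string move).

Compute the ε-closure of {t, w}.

Begin with {t, w}.
ε-move w → u; add u.

{t, u, w}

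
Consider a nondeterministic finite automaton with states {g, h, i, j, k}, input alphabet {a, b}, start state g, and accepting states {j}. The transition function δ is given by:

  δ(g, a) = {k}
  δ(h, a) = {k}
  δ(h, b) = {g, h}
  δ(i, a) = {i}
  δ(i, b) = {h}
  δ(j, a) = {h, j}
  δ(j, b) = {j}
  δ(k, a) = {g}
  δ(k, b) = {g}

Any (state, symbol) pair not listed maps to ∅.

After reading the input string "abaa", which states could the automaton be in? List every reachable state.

Start in {g}.
Read 'a': g→{k}; now {k}.
Read 'b': k→{g}; now {g}.
Read 'a': g→{k}; now {k}.
Read 'a': k→{g}; now {g}.

{g}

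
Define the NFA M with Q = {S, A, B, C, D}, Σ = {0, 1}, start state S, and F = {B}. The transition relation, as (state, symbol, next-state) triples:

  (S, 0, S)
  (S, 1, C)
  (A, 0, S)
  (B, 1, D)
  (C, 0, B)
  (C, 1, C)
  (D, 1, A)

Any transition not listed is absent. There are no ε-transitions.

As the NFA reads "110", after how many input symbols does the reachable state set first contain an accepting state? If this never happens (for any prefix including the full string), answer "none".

Start in {S}.
Read '1': S→{C}; now {C}.
Read '1': C→{C}; now {C}.
Read '0': C→{B}; now {B}.
None of the earlier sets intersect F, but {B} does.

3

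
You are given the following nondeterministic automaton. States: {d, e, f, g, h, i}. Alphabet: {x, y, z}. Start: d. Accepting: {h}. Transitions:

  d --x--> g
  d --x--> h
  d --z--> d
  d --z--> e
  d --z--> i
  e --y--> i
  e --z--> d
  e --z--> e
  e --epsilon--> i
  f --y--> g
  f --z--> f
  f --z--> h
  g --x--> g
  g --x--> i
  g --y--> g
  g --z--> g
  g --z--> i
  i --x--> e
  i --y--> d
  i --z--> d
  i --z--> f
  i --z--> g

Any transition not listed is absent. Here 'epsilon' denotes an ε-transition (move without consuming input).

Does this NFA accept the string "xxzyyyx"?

Start in {d}.
Read 'x': {d} → {g, h}.
Read 'x': {g, h} → {g, i}.
Read 'z': {g, i} → {d, f, g, i}.
Read 'y': {d, f, g, i} → {d, g}.
Read 'y': {d, g} → {g}.
Read 'y': {g} → {g}.
Read 'x': {g} → {g, i}.
The final set {g, i} contains no accepting state.

No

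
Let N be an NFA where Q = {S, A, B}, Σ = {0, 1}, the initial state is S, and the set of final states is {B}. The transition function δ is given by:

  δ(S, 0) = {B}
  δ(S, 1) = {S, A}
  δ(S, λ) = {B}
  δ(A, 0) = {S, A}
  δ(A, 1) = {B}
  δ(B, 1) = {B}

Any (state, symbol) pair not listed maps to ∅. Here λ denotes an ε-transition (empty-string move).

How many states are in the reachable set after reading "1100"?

3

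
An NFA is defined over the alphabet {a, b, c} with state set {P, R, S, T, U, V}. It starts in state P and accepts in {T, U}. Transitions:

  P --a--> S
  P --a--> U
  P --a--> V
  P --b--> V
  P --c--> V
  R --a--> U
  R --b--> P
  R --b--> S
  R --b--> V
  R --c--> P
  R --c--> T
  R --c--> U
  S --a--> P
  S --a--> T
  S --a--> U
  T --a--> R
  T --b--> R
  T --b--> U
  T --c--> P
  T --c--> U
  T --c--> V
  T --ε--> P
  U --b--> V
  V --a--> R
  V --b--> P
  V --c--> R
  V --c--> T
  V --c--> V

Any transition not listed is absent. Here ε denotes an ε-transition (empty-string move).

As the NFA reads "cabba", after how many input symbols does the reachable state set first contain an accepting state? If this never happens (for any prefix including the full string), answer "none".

Start in {P}.
Read 'c': P→{V}; now {V}.
Read 'a': V→{R}; now {R}.
Read 'b': R→{P, S, V}; now {P, S, V}.
Read 'b': P→{V}, S→∅, V→{P}; now {P, V}.
Read 'a': P→{S, U, V}, V→{R}; now {R, S, U, V}.
None of the earlier sets intersect F, but {R, S, U, V} does.

5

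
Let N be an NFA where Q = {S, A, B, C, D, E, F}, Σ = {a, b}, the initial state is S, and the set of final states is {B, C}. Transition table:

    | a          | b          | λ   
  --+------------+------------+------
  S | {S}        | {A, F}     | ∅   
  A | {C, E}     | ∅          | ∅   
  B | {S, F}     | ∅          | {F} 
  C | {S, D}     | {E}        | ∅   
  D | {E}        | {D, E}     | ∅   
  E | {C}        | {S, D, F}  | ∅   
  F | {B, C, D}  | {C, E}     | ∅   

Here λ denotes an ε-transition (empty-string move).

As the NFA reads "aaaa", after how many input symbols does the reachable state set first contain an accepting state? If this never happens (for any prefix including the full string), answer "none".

Start in {S}.
Read 'a': {S} → {S}.
Read 'a': {S} → {S}.
Read 'a': {S} → {S}.
Read 'a': {S} → {S}.
No reachable set along the way intersects F.

none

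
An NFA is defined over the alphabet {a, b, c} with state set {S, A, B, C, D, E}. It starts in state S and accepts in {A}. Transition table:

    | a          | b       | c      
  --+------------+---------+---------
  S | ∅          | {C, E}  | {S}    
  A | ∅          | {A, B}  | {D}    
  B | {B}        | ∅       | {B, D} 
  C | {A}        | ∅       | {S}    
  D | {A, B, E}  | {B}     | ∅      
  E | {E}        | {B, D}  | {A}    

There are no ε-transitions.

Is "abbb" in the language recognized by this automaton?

No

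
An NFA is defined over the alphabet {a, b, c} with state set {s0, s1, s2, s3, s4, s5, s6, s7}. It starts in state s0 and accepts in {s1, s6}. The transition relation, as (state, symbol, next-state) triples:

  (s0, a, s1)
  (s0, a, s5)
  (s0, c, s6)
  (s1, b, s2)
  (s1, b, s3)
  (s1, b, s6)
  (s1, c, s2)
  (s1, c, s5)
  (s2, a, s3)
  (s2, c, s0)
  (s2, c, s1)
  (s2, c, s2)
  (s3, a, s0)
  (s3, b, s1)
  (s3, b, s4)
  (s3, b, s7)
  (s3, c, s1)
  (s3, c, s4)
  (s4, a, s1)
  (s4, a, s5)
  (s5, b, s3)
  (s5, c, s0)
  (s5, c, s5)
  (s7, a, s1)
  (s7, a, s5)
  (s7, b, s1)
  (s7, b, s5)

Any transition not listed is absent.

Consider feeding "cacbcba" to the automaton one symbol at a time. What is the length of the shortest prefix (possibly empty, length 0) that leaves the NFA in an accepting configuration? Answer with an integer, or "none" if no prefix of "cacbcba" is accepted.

Start in {s0}.
Read 'c': s0→{s6}; now {s6}.
None of the earlier sets intersect F, but {s6} does.

1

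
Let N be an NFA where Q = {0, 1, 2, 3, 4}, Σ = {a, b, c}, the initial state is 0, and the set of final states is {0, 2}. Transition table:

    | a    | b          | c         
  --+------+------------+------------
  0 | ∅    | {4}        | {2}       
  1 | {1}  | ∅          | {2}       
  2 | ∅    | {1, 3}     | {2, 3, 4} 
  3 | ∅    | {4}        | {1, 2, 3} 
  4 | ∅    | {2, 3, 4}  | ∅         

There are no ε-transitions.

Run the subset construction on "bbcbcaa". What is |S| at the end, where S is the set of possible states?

1

Start in {0}.
Read 'b': {0} → {4}.
Read 'b': {4} → {2, 3, 4}.
Read 'c': {2, 3, 4} → {1, 2, 3, 4}.
Read 'b': {1, 2, 3, 4} → {1, 2, 3, 4}.
Read 'c': {1, 2, 3, 4} → {1, 2, 3, 4}.
Read 'a': {1, 2, 3, 4} → {1}.
Read 'a': {1} → {1}.
That set has 1 state.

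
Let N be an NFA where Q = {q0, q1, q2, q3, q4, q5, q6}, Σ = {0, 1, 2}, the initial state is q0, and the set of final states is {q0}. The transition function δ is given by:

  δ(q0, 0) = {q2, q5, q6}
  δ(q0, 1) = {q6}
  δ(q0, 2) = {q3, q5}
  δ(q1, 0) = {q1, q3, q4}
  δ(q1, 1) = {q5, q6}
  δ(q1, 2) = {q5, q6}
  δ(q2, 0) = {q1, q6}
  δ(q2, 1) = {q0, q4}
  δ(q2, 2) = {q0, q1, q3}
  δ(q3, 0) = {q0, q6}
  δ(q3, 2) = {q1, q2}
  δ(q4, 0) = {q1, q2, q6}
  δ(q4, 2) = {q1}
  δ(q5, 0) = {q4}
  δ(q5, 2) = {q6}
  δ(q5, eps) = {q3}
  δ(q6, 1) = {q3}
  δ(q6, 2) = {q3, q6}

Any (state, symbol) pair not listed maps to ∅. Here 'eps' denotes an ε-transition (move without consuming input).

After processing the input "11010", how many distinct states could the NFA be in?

Start in {q0}.
Read '1': {q0} → {q6}.
Read '1': {q6} → {q3}.
Read '0': {q3} → {q0, q6}.
Read '1': {q0, q6} → {q3, q6}.
Read '0': {q3, q6} → {q0, q6}.
That set has 2 states.

2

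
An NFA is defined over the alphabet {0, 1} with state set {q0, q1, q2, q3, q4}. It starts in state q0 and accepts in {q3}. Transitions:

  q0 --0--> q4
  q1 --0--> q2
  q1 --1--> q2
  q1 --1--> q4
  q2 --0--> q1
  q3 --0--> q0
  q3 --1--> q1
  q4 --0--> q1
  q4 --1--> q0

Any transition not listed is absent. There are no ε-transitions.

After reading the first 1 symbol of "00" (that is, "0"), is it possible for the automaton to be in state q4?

Start in {q0}.
Read '0': q0→{q4}; now {q4}.
State q4 is in {q4}.

Yes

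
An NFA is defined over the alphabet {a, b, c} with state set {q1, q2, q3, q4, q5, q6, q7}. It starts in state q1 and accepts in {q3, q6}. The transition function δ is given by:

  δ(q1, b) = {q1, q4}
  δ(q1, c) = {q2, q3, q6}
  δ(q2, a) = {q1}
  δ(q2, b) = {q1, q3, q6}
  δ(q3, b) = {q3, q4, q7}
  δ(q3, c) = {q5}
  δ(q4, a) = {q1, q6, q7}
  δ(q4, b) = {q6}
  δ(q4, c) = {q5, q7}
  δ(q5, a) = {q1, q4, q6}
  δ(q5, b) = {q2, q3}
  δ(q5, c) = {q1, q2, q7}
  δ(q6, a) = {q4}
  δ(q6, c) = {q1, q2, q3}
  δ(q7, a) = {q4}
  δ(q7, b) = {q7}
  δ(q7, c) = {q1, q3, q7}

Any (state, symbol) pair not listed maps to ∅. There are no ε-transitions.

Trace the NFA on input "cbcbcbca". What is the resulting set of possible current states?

{q1, q4, q6}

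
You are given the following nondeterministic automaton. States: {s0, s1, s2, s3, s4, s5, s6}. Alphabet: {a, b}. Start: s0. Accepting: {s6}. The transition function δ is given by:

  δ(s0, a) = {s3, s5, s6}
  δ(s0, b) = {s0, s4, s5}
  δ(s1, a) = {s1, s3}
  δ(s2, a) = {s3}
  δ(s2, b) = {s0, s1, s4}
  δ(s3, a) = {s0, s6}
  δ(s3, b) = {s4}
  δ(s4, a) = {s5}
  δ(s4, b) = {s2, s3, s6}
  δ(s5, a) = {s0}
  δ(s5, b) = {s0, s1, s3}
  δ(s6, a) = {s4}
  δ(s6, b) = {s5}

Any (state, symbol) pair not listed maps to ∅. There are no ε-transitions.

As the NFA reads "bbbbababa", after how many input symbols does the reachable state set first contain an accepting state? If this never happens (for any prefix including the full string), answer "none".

Start in {s0}.
Read 'b': {s0} → {s0, s4, s5}.
Read 'b': {s0, s4, s5} → {s0, s1, s2, s3, s4, s5, s6}.
None of the earlier sets intersect F, but {s0, s1, s2, s3, s4, s5, s6} does.

2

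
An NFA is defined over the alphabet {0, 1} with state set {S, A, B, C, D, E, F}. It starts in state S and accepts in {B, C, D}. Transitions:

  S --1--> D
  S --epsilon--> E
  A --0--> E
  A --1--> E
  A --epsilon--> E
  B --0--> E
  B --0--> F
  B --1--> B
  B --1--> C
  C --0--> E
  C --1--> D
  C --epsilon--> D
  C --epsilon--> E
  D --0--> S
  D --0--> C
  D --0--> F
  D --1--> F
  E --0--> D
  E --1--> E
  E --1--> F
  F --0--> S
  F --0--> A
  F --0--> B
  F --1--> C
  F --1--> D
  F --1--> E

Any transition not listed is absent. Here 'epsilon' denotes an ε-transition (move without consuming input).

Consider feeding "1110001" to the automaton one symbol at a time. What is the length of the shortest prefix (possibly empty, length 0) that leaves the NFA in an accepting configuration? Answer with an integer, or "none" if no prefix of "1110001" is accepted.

1

Start: ε-closure({S}) = {S, E}.
Read '1': S→{D}, E→{E, F}; now {D, E, F}.
None of the earlier sets intersect F, but {D, E, F} does.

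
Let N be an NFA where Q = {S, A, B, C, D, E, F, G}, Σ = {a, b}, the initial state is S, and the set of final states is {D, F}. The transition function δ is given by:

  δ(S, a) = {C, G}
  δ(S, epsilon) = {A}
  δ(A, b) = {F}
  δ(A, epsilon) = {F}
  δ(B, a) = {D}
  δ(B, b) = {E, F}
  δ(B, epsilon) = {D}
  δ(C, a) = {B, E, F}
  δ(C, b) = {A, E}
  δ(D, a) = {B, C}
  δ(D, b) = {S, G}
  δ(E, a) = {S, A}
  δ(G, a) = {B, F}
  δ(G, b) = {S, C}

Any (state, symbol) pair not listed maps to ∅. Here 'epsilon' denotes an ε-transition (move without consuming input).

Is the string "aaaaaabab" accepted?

Start: ε-closure({S}) = {S, A, F}.
Read 'a': {S, A, F} → {C, G}.
Read 'a': {C, G} → {B, D, E, F}.
Read 'a': {B, D, E, F} → {S, A, B, C, D, F}.
Read 'a': {S, A, B, C, D, F} → {B, C, D, E, F, G}.
Read 'a': {B, C, D, E, F, G} → {S, A, B, C, D, E, F}.
Read 'a': {S, A, B, C, D, E, F} → {S, A, B, C, D, E, F, G}.
Read 'b': {S, A, B, C, D, E, F, G} → {S, A, C, E, F, G}.
Read 'a': {S, A, C, E, F, G} → {S, A, B, C, D, E, F, G}.
Read 'b': {S, A, B, C, D, E, F, G} → {S, A, C, E, F, G}.
The final set {S, A, C, E, F, G} contains the accepting state F.

Yes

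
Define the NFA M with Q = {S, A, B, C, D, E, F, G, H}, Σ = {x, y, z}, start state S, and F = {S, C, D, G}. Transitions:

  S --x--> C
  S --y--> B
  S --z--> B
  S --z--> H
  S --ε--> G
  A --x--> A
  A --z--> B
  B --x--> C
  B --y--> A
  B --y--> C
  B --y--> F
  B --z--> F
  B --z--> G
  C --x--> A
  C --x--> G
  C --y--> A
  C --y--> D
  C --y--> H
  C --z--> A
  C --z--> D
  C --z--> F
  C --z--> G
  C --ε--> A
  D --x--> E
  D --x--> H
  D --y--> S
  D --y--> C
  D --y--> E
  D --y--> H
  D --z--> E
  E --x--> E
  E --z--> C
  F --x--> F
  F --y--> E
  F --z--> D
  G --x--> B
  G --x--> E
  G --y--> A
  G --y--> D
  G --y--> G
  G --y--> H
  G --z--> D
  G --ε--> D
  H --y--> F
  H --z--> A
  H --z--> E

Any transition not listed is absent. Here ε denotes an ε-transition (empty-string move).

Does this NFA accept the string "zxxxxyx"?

No

Start: ε-closure({S}) = {S, D, G}.
Read 'z': {S, D, G} → {B, D, E, H}.
Read 'x': {B, D, E, H} → {A, C, E, H}.
Read 'x': {A, C, E, H} → {A, D, E, G}.
Read 'x': {A, D, E, G} → {A, B, E, H}.
Read 'x': {A, B, E, H} → {A, C, E}.
Read 'y': {A, C, E} → {A, D, H}.
Read 'x': {A, D, H} → {A, E, H}.
The final set {A, E, H} contains no accepting state.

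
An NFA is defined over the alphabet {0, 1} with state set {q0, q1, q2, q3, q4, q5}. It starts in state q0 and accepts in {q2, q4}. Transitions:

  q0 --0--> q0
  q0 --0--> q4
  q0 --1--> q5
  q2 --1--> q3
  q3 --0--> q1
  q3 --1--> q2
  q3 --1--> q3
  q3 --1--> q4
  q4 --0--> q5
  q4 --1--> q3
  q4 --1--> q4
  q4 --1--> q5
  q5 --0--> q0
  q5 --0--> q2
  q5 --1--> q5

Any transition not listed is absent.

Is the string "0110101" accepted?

No

Start in {q0}.
Read '0': {q0} → {q0, q4}.
Read '1': {q0, q4} → {q3, q4, q5}.
Read '1': {q3, q4, q5} → {q2, q3, q4, q5}.
Read '0': {q2, q3, q4, q5} → {q0, q1, q2, q5}.
Read '1': {q0, q1, q2, q5} → {q3, q5}.
Read '0': {q3, q5} → {q0, q1, q2}.
Read '1': {q0, q1, q2} → {q3, q5}.
The final set {q3, q5} contains no accepting state.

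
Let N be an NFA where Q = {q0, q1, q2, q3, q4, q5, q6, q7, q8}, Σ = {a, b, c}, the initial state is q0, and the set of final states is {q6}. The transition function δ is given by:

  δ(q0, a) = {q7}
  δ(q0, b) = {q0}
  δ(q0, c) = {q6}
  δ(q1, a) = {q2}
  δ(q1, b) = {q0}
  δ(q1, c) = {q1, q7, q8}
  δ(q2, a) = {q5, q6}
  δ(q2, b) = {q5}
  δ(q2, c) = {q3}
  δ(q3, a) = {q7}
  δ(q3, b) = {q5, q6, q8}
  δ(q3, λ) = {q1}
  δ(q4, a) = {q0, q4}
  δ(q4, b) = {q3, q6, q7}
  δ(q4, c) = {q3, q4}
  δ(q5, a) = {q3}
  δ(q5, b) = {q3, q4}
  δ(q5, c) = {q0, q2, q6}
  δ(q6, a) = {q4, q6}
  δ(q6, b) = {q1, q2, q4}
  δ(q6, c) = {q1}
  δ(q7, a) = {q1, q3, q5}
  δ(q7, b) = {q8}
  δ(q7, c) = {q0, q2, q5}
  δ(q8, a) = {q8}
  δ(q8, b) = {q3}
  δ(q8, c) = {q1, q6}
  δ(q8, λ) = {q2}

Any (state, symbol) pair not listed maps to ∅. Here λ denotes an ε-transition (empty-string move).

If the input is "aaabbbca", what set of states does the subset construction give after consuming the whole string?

{q0, q1, q2, q3, q4, q5, q6, q7, q8}

Start in {q0}.
Read 'a': q0→{q7}; now {q7}.
Read 'a': q7→{q1, q3, q5}; now {q1, q3, q5}.
Read 'a': q1→{q2}, q3→{q7}, q5→{q3}; union {q2, q3, q7}; ε-closure = {q1, q2, q3, q7}.
Read 'b': q1→{q0}, q2→{q5}, q3→{q5, q6, q8}, q7→{q8}; union {q0, q5, q6, q8}; ε-closure = {q0, q2, q5, q6, q8}.
Read 'b': q0→{q0}, q2→{q5}, q5→{q3, q4}, q6→{q1, q2, q4}, q8→{q3}; now {q0, q1, q2, q3, q4, q5}.
Read 'b': q0→{q0}, q1→{q0}, q2→{q5}, q3→{q5, q6, q8}, q4→{q3, q6, q7}, q5→{q3, q4}; union {q0, q3, q4, q5, q6, q7, q8}; ε-closure = {q0, q1, q2, q3, q4, q5, q6, q7, q8}.
Read 'c': q0→{q6}, q1→{q1, q7, q8}, q2→{q3}, q3→∅, q4→{q3, q4}, q5→{q0, q2, q6}, q6→{q1}, q7→{q0, q2, q5}, q8→{q1, q6}; now {q0, q1, q2, q3, q4, q5, q6, q7, q8}.
Read 'a': q0→{q7}, q1→{q2}, q2→{q5, q6}, q3→{q7}, q4→{q0, q4}, q5→{q3}, q6→{q4, q6}, q7→{q1, q3, q5}, q8→{q8}; now {q0, q1, q2, q3, q4, q5, q6, q7, q8}.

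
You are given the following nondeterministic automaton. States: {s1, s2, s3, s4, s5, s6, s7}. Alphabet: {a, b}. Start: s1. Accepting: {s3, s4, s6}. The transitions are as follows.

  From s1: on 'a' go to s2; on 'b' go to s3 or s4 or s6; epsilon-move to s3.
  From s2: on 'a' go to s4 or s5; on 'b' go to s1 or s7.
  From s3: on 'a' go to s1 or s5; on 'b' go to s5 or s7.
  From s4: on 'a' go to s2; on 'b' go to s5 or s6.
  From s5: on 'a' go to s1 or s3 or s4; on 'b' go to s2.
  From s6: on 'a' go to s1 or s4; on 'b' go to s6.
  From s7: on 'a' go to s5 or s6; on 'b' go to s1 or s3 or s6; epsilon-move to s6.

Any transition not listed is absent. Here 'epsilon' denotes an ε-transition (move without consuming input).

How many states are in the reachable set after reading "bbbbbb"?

Start: ε-closure({s1}) = {s1, s3}.
Read 'b': {s1, s3} → {s3, s4, s5, s6, s7}.
Read 'b': {s3, s4, s5, s6, s7} → {s1, s2, s3, s5, s6, s7}.
Read 'b': {s1, s2, s3, s5, s6, s7} → {s1, s2, s3, s4, s5, s6, s7}.
Read 'b': {s1, s2, s3, s4, s5, s6, s7} → {s1, s2, s3, s4, s5, s6, s7}.
Read 'b': {s1, s2, s3, s4, s5, s6, s7} → {s1, s2, s3, s4, s5, s6, s7}.
Read 'b': {s1, s2, s3, s4, s5, s6, s7} → {s1, s2, s3, s4, s5, s6, s7}.
That set has 7 states.

7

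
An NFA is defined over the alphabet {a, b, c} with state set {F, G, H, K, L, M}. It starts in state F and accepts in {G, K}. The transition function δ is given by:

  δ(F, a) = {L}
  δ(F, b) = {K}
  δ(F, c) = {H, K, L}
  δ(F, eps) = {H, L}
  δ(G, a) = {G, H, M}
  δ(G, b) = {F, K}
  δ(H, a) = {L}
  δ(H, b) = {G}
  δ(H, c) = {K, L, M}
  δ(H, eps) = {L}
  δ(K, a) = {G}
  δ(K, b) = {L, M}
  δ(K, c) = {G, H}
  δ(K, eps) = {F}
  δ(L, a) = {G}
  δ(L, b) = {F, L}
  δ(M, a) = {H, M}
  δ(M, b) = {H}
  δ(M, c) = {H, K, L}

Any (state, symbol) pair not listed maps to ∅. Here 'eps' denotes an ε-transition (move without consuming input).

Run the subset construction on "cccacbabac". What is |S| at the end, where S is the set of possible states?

Start: ε-closure({F}) = {F, H, L}.
Read 'c': F→{H, K, L}, H→{K, L, M}, L→∅; union {H, K, L, M}; ε-closure = {F, H, K, L, M}.
Read 'c': F→{H, K, L}, H→{K, L, M}, K→{G, H}, L→∅, M→{H, K, L}; union {G, H, K, L, M}; ε-closure = {F, G, H, K, L, M}.
Read 'c': F→{H, K, L}, G→∅, H→{K, L, M}, K→{G, H}, L→∅, M→{H, K, L}; union {G, H, K, L, M}; ε-closure = {F, G, H, K, L, M}.
Read 'a': F→{L}, G→{G, H, M}, H→{L}, K→{G}, L→{G}, M→{H, M}; now {G, H, L, M}.
Read 'c': G→∅, H→{K, L, M}, L→∅, M→{H, K, L}; union {H, K, L, M}; ε-closure = {F, H, K, L, M}.
Read 'b': F→{K}, H→{G}, K→{L, M}, L→{F, L}, M→{H}; now {F, G, H, K, L, M}.
Read 'a': F→{L}, G→{G, H, M}, H→{L}, K→{G}, L→{G}, M→{H, M}; now {G, H, L, M}.
Read 'b': G→{F, K}, H→{G}, L→{F, L}, M→{H}; now {F, G, H, K, L}.
Read 'a': F→{L}, G→{G, H, M}, H→{L}, K→{G}, L→{G}; now {G, H, L, M}.
Read 'c': G→∅, H→{K, L, M}, L→∅, M→{H, K, L}; union {H, K, L, M}; ε-closure = {F, H, K, L, M}.
That set has 5 states.

5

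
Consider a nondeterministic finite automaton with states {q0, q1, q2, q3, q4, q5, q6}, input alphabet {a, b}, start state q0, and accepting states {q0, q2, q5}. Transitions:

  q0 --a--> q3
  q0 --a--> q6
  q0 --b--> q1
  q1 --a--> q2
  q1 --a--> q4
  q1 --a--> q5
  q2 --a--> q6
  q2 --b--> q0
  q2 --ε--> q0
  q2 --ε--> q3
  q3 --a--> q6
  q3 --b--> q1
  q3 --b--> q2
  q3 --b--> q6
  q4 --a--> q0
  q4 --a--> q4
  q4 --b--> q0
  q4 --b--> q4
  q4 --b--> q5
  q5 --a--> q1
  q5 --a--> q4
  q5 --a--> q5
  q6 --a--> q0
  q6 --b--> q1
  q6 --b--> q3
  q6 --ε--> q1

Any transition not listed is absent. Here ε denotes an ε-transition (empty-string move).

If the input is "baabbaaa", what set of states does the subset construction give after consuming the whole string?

{q0, q1, q2, q3, q4, q5, q6}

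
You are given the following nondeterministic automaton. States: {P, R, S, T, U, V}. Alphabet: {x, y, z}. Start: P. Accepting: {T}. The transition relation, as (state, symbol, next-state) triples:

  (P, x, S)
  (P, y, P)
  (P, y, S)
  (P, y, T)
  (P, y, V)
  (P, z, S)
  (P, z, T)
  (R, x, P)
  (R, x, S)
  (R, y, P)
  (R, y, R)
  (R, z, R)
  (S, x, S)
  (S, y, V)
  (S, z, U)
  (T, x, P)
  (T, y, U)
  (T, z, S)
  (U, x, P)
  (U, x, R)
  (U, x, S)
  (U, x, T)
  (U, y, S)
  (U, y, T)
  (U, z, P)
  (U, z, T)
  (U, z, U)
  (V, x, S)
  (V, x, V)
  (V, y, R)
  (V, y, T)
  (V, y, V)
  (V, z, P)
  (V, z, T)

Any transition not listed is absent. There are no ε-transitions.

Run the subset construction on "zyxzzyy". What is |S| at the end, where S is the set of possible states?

6

Start in {P}.
Read 'z': P→{S, T}; now {S, T}.
Read 'y': S→{V}, T→{U}; now {U, V}.
Read 'x': U→{P, R, S, T}, V→{S, V}; now {P, R, S, T, V}.
Read 'z': P→{S, T}, R→{R}, S→{U}, T→{S}, V→{P, T}; now {P, R, S, T, U}.
Read 'z': P→{S, T}, R→{R}, S→{U}, T→{S}, U→{P, T, U}; now {P, R, S, T, U}.
Read 'y': P→{P, S, T, V}, R→{P, R}, S→{V}, T→{U}, U→{S, T}; now {P, R, S, T, U, V}.
Read 'y': P→{P, S, T, V}, R→{P, R}, S→{V}, T→{U}, U→{S, T}, V→{R, T, V}; now {P, R, S, T, U, V}.
That set has 6 states.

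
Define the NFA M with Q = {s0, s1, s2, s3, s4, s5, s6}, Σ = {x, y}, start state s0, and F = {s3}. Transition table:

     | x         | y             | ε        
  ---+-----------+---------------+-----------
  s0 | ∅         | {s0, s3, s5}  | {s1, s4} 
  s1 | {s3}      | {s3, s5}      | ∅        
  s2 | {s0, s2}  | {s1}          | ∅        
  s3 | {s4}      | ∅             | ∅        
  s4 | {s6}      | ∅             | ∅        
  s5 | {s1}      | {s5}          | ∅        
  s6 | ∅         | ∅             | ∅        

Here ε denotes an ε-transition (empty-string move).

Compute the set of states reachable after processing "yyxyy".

{s5}

Start: ε-closure({s0}) = {s0, s1, s4}.
Read 'y': s0→{s0, s3, s5}, s1→{s3, s5}, s4→∅; union {s0, s3, s5}; ε-closure = {s0, s1, s3, s4, s5}.
Read 'y': s0→{s0, s3, s5}, s1→{s3, s5}, s3→∅, s4→∅, s5→{s5}; union {s0, s3, s5}; ε-closure = {s0, s1, s3, s4, s5}.
Read 'x': s0→∅, s1→{s3}, s3→{s4}, s4→{s6}, s5→{s1}; now {s1, s3, s4, s6}.
Read 'y': s1→{s3, s5}, s3→∅, s4→∅, s6→∅; now {s3, s5}.
Read 'y': s3→∅, s5→{s5}; now {s5}.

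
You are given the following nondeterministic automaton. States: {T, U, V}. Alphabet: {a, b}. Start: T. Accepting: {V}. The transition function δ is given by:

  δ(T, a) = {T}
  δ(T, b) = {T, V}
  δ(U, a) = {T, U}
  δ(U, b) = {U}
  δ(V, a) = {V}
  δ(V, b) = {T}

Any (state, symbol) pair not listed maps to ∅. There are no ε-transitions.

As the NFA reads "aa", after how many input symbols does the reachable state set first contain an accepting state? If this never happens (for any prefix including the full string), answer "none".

Start in {T}.
Read 'a': {T} → {T}.
Read 'a': {T} → {T}.
No reachable set along the way intersects F.

none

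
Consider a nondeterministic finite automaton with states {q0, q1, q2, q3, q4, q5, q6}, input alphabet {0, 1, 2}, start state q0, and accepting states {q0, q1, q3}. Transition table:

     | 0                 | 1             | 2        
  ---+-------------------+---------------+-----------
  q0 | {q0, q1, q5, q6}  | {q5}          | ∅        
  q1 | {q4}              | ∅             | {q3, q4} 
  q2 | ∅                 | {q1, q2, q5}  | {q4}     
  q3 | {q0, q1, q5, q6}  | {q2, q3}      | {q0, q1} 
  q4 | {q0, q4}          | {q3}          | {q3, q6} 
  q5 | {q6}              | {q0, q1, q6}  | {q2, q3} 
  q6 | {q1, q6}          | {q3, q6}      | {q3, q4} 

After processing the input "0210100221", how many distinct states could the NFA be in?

Start in {q0}.
Read '0': q0→{q0, q1, q5, q6}; now {q0, q1, q5, q6}.
Read '2': q0→∅, q1→{q3, q4}, q5→{q2, q3}, q6→{q3, q4}; now {q2, q3, q4}.
Read '1': q2→{q1, q2, q5}, q3→{q2, q3}, q4→{q3}; now {q1, q2, q3, q5}.
Read '0': q1→{q4}, q2→∅, q3→{q0, q1, q5, q6}, q5→{q6}; now {q0, q1, q4, q5, q6}.
Read '1': q0→{q5}, q1→∅, q4→{q3}, q5→{q0, q1, q6}, q6→{q3, q6}; now {q0, q1, q3, q5, q6}.
Read '0': q0→{q0, q1, q5, q6}, q1→{q4}, q3→{q0, q1, q5, q6}, q5→{q6}, q6→{q1, q6}; now {q0, q1, q4, q5, q6}.
Read '0': q0→{q0, q1, q5, q6}, q1→{q4}, q4→{q0, q4}, q5→{q6}, q6→{q1, q6}; now {q0, q1, q4, q5, q6}.
Read '2': q0→∅, q1→{q3, q4}, q4→{q3, q6}, q5→{q2, q3}, q6→{q3, q4}; now {q2, q3, q4, q6}.
Read '2': q2→{q4}, q3→{q0, q1}, q4→{q3, q6}, q6→{q3, q4}; now {q0, q1, q3, q4, q6}.
Read '1': q0→{q5}, q1→∅, q3→{q2, q3}, q4→{q3}, q6→{q3, q6}; now {q2, q3, q5, q6}.
That set has 4 states.

4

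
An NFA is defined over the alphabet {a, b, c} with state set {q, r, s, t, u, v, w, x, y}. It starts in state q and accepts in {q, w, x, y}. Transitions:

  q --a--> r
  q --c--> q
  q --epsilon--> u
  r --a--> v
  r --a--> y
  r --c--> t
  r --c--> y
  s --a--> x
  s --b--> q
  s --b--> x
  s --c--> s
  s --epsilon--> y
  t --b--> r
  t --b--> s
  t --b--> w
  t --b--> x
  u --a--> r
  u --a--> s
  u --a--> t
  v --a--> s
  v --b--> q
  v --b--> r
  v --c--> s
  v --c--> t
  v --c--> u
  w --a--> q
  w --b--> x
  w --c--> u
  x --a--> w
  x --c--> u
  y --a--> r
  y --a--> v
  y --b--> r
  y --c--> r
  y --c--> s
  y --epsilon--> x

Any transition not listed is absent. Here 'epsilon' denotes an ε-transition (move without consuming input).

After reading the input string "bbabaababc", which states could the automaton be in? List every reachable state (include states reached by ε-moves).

Start: ε-closure({q}) = {q, u}.
Read 'b': q→∅, u→∅; now ∅.
The set is empty and remains empty for the remaining 9 symbols.

∅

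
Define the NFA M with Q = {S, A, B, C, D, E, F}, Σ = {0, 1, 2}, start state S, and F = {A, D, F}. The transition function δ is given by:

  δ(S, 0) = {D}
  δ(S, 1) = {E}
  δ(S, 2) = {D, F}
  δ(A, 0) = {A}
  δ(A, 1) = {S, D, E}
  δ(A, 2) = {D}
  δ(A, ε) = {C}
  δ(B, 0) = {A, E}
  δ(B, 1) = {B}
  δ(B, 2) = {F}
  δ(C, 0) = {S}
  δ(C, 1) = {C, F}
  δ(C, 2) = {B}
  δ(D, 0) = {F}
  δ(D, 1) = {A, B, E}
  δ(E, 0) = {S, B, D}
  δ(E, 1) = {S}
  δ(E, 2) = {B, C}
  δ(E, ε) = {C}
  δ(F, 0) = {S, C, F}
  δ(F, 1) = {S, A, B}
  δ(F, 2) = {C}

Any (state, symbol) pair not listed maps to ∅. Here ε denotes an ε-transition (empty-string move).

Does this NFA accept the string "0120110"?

Yes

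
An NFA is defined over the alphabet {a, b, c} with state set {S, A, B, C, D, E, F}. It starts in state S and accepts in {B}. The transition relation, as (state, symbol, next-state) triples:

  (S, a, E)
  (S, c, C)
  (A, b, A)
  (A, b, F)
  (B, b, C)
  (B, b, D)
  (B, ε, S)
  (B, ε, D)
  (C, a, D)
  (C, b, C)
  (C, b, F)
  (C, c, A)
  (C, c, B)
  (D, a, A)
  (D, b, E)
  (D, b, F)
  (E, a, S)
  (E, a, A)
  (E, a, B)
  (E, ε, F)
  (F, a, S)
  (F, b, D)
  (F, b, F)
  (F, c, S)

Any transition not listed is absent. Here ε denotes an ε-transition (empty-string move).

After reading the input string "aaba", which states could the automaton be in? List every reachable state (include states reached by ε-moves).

{S, A, B, D}

Start in {S}.
Read 'a': S→{E}; union {E}; ε-closure = {E, F}.
Read 'a': E→{S, A, B}, F→{S}; union {S, A, B}; ε-closure = {S, A, B, D}.
Read 'b': S→∅, A→{A, F}, B→{C, D}, D→{E, F}; now {A, C, D, E, F}.
Read 'a': A→∅, C→{D}, D→{A}, E→{S, A, B}, F→{S}; now {S, A, B, D}.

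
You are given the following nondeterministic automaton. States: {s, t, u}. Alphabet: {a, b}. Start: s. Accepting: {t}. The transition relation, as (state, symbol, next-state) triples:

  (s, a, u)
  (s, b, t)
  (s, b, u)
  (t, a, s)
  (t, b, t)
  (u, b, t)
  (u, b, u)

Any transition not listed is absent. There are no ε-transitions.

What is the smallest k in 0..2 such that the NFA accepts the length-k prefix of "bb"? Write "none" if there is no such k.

1

Start in {s}.
Read 'b': s→{t, u}; now {t, u}.
None of the earlier sets intersect F, but {t, u} does.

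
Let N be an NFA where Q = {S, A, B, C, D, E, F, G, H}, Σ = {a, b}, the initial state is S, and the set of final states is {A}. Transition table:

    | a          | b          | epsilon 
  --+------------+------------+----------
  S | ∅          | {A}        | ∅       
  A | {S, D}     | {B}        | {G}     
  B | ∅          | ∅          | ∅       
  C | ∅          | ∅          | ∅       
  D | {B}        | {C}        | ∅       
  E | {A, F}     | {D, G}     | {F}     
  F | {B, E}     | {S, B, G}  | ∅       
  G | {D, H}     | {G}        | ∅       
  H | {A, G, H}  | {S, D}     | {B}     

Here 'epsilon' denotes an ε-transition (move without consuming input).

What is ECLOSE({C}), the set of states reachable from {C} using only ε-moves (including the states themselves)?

{C}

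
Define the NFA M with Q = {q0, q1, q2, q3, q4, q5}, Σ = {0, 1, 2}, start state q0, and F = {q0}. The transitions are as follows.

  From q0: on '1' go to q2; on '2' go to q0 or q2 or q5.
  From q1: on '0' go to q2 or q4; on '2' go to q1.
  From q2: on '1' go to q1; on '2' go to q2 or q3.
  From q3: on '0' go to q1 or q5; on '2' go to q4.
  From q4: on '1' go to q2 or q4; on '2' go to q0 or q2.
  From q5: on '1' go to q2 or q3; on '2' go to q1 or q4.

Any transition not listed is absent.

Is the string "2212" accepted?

Yes

Start in {q0}.
Read '2': q0→{q0, q2, q5}; now {q0, q2, q5}.
Read '2': q0→{q0, q2, q5}, q2→{q2, q3}, q5→{q1, q4}; now {q0, q1, q2, q3, q4, q5}.
Read '1': q0→{q2}, q1→∅, q2→{q1}, q3→∅, q4→{q2, q4}, q5→{q2, q3}; now {q1, q2, q3, q4}.
Read '2': q1→{q1}, q2→{q2, q3}, q3→{q4}, q4→{q0, q2}; now {q0, q1, q2, q3, q4}.
The final set {q0, q1, q2, q3, q4} contains the accepting state q0.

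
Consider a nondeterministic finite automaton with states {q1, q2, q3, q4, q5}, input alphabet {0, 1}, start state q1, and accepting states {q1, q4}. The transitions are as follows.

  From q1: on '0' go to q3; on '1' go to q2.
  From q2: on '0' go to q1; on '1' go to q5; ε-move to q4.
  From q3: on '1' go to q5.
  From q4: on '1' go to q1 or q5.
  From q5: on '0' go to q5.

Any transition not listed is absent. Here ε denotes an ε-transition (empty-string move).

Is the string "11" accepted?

Yes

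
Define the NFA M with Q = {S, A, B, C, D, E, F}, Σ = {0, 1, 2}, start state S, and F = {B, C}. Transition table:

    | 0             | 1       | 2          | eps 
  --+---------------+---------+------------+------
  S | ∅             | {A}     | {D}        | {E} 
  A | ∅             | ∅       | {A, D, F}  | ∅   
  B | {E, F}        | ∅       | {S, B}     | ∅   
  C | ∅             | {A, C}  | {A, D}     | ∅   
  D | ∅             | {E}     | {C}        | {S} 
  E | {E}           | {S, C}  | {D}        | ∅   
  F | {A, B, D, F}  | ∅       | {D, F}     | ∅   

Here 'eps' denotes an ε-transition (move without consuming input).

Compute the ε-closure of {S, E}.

Begin with {S, E}.
No ε-moves leave this set, so the closure equals the set itself.

{S, E}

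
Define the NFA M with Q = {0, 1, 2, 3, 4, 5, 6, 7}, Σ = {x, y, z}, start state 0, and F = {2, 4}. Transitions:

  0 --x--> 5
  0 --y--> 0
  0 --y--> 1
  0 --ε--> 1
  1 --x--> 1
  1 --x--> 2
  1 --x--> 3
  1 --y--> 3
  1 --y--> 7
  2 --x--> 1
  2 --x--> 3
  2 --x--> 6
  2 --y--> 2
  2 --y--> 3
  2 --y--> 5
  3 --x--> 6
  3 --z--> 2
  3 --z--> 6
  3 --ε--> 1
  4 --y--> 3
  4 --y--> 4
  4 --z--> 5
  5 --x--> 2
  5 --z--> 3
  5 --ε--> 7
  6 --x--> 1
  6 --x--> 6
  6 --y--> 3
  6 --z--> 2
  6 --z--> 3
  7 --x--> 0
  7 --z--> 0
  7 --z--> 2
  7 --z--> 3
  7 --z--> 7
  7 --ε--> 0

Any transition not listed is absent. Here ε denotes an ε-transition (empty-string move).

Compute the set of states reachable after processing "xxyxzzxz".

{0, 1, 2, 3, 6, 7}

Start: ε-closure({0}) = {0, 1}.
Read 'x': 0→{5}, 1→{1, 2, 3}; union {1, 2, 3, 5}; ε-closure = {0, 1, 2, 3, 5, 7}.
Read 'x': 0→{5}, 1→{1, 2, 3}, 2→{1, 3, 6}, 3→{6}, 5→{2}, 7→{0}; union {0, 1, 2, 3, 5, 6}; ε-closure = {0, 1, 2, 3, 5, 6, 7}.
Read 'y': 0→{0, 1}, 1→{3, 7}, 2→{2, 3, 5}, 3→∅, 5→∅, 6→{3}, 7→∅; now {0, 1, 2, 3, 5, 7}.
Read 'x': 0→{5}, 1→{1, 2, 3}, 2→{1, 3, 6}, 3→{6}, 5→{2}, 7→{0}; union {0, 1, 2, 3, 5, 6}; ε-closure = {0, 1, 2, 3, 5, 6, 7}.
Read 'z': 0→∅, 1→∅, 2→∅, 3→{2, 6}, 5→{3}, 6→{2, 3}, 7→{0, 2, 3, 7}; union {0, 2, 3, 6, 7}; ε-closure = {0, 1, 2, 3, 6, 7}.
Read 'z': 0→∅, 1→∅, 2→∅, 3→{2, 6}, 6→{2, 3}, 7→{0, 2, 3, 7}; union {0, 2, 3, 6, 7}; ε-closure = {0, 1, 2, 3, 6, 7}.
Read 'x': 0→{5}, 1→{1, 2, 3}, 2→{1, 3, 6}, 3→{6}, 6→{1, 6}, 7→{0}; union {0, 1, 2, 3, 5, 6}; ε-closure = {0, 1, 2, 3, 5, 6, 7}.
Read 'z': 0→∅, 1→∅, 2→∅, 3→{2, 6}, 5→{3}, 6→{2, 3}, 7→{0, 2, 3, 7}; union {0, 2, 3, 6, 7}; ε-closure = {0, 1, 2, 3, 6, 7}.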